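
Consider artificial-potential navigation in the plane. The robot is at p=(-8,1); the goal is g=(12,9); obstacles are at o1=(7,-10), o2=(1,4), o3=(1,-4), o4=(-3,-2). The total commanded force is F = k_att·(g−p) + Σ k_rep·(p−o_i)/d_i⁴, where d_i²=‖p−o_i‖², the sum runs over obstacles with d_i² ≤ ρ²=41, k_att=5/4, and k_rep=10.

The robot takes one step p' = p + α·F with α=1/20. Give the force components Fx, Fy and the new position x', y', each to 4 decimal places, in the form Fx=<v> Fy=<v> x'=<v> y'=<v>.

Fx=24.9567 Fy=10.0260 x'=-6.7522 y'=1.5013

F_att = 5/4·(g−p) = 5/4·(20,8) = (25.0000,10.0000)
o1: d²=346 > ρ²=41 → inactive
o2: d²=90 > ρ²=41 → inactive
o3: d²=106 > ρ²=41 → inactive
o4: d²=34 ≤ ρ²=41; F_rep = 10·(-5,3)/34² = (-0.0433,0.0260)
F = F_att + ΣF_rep = (24.9567,10.0260)
p' = p + 1/20·F = (-6.7522,1.5013)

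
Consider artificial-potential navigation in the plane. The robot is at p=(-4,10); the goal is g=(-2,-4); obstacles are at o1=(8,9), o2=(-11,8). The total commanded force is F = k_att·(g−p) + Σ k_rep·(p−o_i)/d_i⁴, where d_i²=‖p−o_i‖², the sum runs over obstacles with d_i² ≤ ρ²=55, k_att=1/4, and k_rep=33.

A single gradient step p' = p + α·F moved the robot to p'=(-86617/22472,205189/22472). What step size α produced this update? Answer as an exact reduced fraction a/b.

α = 1/4

F_att = 1/4·(g−p) = 1/4·(2,-14) = (0.5000,-3.5000)
o1: d²=145 > ρ²=55 → inactive
o2: d²=53 ≤ ρ²=55; F_rep = 33·(7,2)/53² = (0.0822,0.0235)
F = F_att + ΣF_rep = (0.5822,-3.4765)
Δp = p'−p = (0.1456,-0.8691); α = Δx/Fx = (3271/22472) / (3271/5618) = 1/4
check: Δy/Fy = (-19531/22472) / (-19531/5618) = 1/4 ✓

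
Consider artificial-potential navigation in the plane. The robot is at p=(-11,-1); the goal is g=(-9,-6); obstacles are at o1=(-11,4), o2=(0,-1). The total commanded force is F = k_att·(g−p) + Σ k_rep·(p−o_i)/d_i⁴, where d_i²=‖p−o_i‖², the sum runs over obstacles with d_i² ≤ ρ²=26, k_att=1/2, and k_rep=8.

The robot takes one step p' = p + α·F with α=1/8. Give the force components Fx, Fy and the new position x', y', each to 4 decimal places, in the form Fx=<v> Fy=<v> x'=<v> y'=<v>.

Fx=1.0000 Fy=-2.5640 x'=-10.8750 y'=-1.3205

F_att = 1/2·(g−p) = 1/2·(2,-5) = (1.0000,-2.5000)
o1: d²=25 ≤ ρ²=26; F_rep = 8·(0,-5)/25² = (0.0000,-0.0640)
o2: d²=121 > ρ²=26 → inactive
F = F_att + ΣF_rep = (1.0000,-2.5640)
p' = p + 1/8·F = (-10.8750,-1.3205)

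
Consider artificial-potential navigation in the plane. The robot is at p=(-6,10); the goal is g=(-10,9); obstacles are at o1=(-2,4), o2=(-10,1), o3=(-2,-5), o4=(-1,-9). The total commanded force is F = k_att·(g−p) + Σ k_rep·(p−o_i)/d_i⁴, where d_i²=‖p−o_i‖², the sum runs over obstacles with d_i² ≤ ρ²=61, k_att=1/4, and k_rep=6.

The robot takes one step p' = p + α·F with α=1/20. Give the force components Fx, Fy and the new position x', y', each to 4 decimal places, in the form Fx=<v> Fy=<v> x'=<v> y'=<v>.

Fx=-1.0089 Fy=-0.2367 x'=-6.0504 y'=9.9882

F_att = 1/4·(g−p) = 1/4·(-4,-1) = (-1.0000,-0.2500)
o1: d²=52 ≤ ρ²=61; F_rep = 6·(-4,6)/52² = (-0.0089,0.0133)
o2: d²=97 > ρ²=61 → inactive
o3: d²=241 > ρ²=61 → inactive
o4: d²=386 > ρ²=61 → inactive
F = F_att + ΣF_rep = (-1.0089,-0.2367)
p' = p + 1/20·F = (-6.0504,9.9882)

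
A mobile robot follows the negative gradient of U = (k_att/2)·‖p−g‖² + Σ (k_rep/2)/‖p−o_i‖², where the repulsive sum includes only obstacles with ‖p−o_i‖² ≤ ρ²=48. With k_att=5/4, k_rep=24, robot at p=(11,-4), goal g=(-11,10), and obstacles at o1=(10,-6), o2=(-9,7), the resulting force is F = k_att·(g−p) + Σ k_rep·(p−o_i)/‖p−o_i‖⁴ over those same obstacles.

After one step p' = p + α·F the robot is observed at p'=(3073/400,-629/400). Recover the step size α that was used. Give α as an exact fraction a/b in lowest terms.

α = 1/8

F_att = 5/4·(g−p) = 5/4·(-22,14) = (-27.5000,17.5000)
o1: d²=5 ≤ ρ²=48; F_rep = 24·(1,2)/5² = (0.9600,1.9200)
o2: d²=521 > ρ²=48 → inactive
F = F_att + ΣF_rep = (-26.5400,19.4200)
Δp = p'−p = (-3.3175,2.4275); α = Δx/Fx = (-1327/400) / (-1327/50) = 1/8
check: Δy/Fy = (971/400) / (971/50) = 1/8 ✓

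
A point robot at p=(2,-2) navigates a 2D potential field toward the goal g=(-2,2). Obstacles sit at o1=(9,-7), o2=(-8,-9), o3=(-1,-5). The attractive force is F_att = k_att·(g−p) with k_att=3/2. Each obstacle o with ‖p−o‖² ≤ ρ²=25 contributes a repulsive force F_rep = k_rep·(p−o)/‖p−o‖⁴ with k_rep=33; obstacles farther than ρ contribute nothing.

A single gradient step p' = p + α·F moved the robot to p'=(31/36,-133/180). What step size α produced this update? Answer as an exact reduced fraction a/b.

F_att = 3/2·(g−p) = 3/2·(-4,4) = (-6.0000,6.0000)
o1: d²=74 > ρ²=25 → inactive
o2: d²=149 > ρ²=25 → inactive
o3: d²=18 ≤ ρ²=25; F_rep = 33·(3,3)/18² = (0.3056,0.3056)
F = F_att + ΣF_rep = (-5.6944,6.3056)
Δp = p'−p = (-1.1389,1.2611); α = Δx/Fx = (-41/36) / (-205/36) = 1/5
check: Δy/Fy = (227/180) / (227/36) = 1/5 ✓

α = 1/5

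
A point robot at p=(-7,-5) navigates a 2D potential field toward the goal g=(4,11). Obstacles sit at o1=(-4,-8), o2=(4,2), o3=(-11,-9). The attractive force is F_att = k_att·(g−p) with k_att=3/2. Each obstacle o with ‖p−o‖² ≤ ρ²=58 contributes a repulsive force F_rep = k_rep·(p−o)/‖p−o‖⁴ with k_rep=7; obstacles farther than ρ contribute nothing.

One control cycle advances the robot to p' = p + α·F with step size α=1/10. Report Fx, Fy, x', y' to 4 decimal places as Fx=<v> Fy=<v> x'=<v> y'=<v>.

F_att = 3/2·(g−p) = 3/2·(11,16) = (16.5000,24.0000)
o1: d²=18 ≤ ρ²=58; F_rep = 7·(-3,3)/18² = (-0.0648,0.0648)
o2: d²=170 > ρ²=58 → inactive
o3: d²=32 ≤ ρ²=58; F_rep = 7·(4,4)/32² = (0.0273,0.0273)
F = F_att + ΣF_rep = (16.4625,24.0922)
p' = p + 1/10·F = (-5.3537,-2.5908)

Fx=16.4625 Fy=24.0922 x'=-5.3537 y'=-2.5908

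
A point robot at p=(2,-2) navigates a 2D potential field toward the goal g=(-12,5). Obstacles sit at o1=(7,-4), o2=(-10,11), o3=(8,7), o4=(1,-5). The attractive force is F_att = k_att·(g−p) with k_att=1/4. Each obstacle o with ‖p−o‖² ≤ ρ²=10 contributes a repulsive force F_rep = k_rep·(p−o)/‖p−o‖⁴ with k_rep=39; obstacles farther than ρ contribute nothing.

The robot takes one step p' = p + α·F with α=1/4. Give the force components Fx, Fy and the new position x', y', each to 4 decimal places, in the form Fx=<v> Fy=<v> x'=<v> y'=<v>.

F_att = 1/4·(g−p) = 1/4·(-14,7) = (-3.5000,1.7500)
o1: d²=29 > ρ²=10 → inactive
o2: d²=313 > ρ²=10 → inactive
o3: d²=117 > ρ²=10 → inactive
o4: d²=10 ≤ ρ²=10; F_rep = 39·(1,3)/10² = (0.3900,1.1700)
F = F_att + ΣF_rep = (-3.1100,2.9200)
p' = p + 1/4·F = (1.2225,-1.2700)

Fx=-3.1100 Fy=2.9200 x'=1.2225 y'=-1.2700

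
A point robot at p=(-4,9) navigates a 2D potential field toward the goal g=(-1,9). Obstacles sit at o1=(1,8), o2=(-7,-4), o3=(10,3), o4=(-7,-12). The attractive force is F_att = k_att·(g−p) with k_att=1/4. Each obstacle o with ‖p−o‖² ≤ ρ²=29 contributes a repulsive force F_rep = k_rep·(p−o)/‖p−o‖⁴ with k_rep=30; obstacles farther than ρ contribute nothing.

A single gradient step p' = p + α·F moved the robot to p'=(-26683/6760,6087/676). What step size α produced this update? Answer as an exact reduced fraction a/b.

α = 1/10

F_att = 1/4·(g−p) = 1/4·(3,0) = (0.7500,0.0000)
o1: d²=26 ≤ ρ²=29; F_rep = 30·(-5,1)/26² = (-0.2219,0.0444)
o2: d²=178 > ρ²=29 → inactive
o3: d²=232 > ρ²=29 → inactive
o4: d²=450 > ρ²=29 → inactive
F = F_att + ΣF_rep = (0.5281,0.0444)
Δp = p'−p = (0.0528,0.0044); α = Δx/Fx = (357/6760) / (357/676) = 1/10
check: Δy/Fy = (3/676) / (15/338) = 1/10 ✓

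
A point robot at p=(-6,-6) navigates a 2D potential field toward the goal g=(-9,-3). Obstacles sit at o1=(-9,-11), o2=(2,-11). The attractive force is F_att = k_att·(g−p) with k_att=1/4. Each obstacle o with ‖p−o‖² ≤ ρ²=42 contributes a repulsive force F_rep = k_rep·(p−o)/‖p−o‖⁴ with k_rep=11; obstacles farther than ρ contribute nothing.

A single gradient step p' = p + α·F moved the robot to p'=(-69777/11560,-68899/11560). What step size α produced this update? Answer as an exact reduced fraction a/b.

α = 1/20

F_att = 1/4·(g−p) = 1/4·(-3,3) = (-0.7500,0.7500)
o1: d²=34 ≤ ρ²=42; F_rep = 11·(3,5)/34² = (0.0285,0.0476)
o2: d²=89 > ρ²=42 → inactive
F = F_att + ΣF_rep = (-0.7215,0.7976)
Δp = p'−p = (-0.0361,0.0399); α = Δx/Fx = (-417/11560) / (-417/578) = 1/20
check: Δy/Fy = (461/11560) / (461/578) = 1/20 ✓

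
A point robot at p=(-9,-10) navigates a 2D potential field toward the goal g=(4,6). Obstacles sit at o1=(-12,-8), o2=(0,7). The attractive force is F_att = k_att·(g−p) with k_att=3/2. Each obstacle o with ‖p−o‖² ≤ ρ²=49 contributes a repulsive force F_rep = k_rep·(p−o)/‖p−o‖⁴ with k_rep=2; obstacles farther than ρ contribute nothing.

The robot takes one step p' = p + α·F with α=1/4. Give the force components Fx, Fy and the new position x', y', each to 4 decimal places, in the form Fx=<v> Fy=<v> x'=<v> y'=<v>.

Fx=19.5355 Fy=23.9763 x'=-4.1161 y'=-4.0059

F_att = 3/2·(g−p) = 3/2·(13,16) = (19.5000,24.0000)
o1: d²=13 ≤ ρ²=49; F_rep = 2·(3,-2)/13² = (0.0355,-0.0237)
o2: d²=370 > ρ²=49 → inactive
F = F_att + ΣF_rep = (19.5355,23.9763)
p' = p + 1/4·F = (-4.1161,-4.0059)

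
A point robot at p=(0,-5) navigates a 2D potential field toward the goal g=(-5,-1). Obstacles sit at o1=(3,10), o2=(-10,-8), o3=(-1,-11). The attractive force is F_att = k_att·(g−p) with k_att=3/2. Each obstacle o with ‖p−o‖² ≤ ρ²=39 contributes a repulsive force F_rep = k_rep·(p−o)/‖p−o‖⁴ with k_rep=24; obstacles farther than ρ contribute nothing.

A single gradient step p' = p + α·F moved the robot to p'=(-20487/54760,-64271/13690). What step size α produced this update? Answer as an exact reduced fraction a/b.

α = 1/20

F_att = 3/2·(g−p) = 3/2·(-5,4) = (-7.5000,6.0000)
o1: d²=234 > ρ²=39 → inactive
o2: d²=109 > ρ²=39 → inactive
o3: d²=37 ≤ ρ²=39; F_rep = 24·(1,6)/37² = (0.0175,0.1052)
F = F_att + ΣF_rep = (-7.4825,6.1052)
Δp = p'−p = (-0.3741,0.3053); α = Δx/Fx = (-20487/54760) / (-20487/2738) = 1/20
check: Δy/Fy = (4179/13690) / (8358/1369) = 1/20 ✓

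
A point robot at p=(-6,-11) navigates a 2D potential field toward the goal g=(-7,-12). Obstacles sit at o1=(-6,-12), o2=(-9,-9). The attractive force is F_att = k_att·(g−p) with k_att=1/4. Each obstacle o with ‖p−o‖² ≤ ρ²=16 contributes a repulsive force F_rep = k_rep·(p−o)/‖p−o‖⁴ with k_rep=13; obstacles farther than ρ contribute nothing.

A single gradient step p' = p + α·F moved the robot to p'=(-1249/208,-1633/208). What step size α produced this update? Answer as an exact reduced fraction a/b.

α = 1/4

F_att = 1/4·(g−p) = 1/4·(-1,-1) = (-0.2500,-0.2500)
o1: d²=1 ≤ ρ²=16; F_rep = 13·(0,1)/1² = (0.0000,13.0000)
o2: d²=13 ≤ ρ²=16; F_rep = 13·(3,-2)/13² = (0.2308,-0.1538)
F = F_att + ΣF_rep = (-0.0192,12.5962)
Δp = p'−p = (-0.0048,3.1490); α = Δx/Fx = (-1/208) / (-1/52) = 1/4
check: Δy/Fy = (655/208) / (655/52) = 1/4 ✓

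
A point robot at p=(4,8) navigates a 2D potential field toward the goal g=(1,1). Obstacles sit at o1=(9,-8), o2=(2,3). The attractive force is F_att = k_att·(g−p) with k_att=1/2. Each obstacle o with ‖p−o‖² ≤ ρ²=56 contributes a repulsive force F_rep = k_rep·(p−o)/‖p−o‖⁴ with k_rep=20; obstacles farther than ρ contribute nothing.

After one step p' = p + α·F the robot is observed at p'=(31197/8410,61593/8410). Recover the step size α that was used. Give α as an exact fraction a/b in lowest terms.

α = 1/5

F_att = 1/2·(g−p) = 1/2·(-3,-7) = (-1.5000,-3.5000)
o1: d²=281 > ρ²=56 → inactive
o2: d²=29 ≤ ρ²=56; F_rep = 20·(2,5)/29² = (0.0476,0.1189)
F = F_att + ΣF_rep = (-1.4524,-3.3811)
Δp = p'−p = (-0.2905,-0.6762); α = Δx/Fx = (-2443/8410) / (-2443/1682) = 1/5
check: Δy/Fy = (-5687/8410) / (-5687/1682) = 1/5 ✓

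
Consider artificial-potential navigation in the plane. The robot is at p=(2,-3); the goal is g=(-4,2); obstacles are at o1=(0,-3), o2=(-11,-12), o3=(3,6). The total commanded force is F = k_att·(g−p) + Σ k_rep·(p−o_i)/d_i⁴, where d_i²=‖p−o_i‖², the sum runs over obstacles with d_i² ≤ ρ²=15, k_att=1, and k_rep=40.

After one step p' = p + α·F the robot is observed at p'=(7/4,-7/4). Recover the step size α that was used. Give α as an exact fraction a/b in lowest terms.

F_att = 1·(g−p) = 1·(-6,5) = (-6.0000,5.0000)
o1: d²=4 ≤ ρ²=15; F_rep = 40·(2,0)/4² = (5.0000,0.0000)
o2: d²=250 > ρ²=15 → inactive
o3: d²=82 > ρ²=15 → inactive
F = F_att + ΣF_rep = (-1.0000,5.0000)
Δp = p'−p = (-0.2500,1.2500); α = Δx/Fx = (-1/4) / (-1) = 1/4
check: Δy/Fy = (5/4) / (5) = 1/4 ✓

α = 1/4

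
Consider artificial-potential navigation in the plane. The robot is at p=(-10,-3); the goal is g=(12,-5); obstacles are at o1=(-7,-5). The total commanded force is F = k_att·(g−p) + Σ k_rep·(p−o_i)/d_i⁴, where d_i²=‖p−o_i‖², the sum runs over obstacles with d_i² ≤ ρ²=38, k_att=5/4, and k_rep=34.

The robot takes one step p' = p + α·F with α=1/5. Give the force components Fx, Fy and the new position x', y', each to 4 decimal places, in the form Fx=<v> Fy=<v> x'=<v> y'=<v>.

Fx=26.8964 Fy=-2.0976 x'=-4.6207 y'=-3.4195

F_att = 5/4·(g−p) = 5/4·(22,-2) = (27.5000,-2.5000)
o1: d²=13 ≤ ρ²=38; F_rep = 34·(-3,2)/13² = (-0.6036,0.4024)
F = F_att + ΣF_rep = (26.8964,-2.0976)
p' = p + 1/5·F = (-4.6207,-3.4195)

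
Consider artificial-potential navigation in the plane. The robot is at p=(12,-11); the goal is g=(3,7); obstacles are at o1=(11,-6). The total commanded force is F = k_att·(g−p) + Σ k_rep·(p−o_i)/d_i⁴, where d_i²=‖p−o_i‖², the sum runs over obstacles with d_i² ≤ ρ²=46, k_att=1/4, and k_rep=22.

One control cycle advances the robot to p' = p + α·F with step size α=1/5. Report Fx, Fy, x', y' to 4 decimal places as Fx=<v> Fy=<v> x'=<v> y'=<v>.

Fx=-2.2175 Fy=4.3373 x'=11.5565 y'=-10.1325

F_att = 1/4·(g−p) = 1/4·(-9,18) = (-2.2500,4.5000)
o1: d²=26 ≤ ρ²=46; F_rep = 22·(1,-5)/26² = (0.0325,-0.1627)
F = F_att + ΣF_rep = (-2.2175,4.3373)
p' = p + 1/5·F = (11.5565,-10.1325)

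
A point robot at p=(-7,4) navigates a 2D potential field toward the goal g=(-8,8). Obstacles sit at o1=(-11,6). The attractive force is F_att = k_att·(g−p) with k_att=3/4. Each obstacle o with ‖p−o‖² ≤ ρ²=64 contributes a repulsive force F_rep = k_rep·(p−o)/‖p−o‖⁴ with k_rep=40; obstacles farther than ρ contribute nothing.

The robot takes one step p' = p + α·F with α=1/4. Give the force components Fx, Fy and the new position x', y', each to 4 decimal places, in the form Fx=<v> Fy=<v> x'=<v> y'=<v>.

F_att = 3/4·(g−p) = 3/4·(-1,4) = (-0.7500,3.0000)
o1: d²=20 ≤ ρ²=64; F_rep = 40·(4,-2)/20² = (0.4000,-0.2000)
F = F_att + ΣF_rep = (-0.3500,2.8000)
p' = p + 1/4·F = (-7.0875,4.7000)

Fx=-0.3500 Fy=2.8000 x'=-7.0875 y'=4.7000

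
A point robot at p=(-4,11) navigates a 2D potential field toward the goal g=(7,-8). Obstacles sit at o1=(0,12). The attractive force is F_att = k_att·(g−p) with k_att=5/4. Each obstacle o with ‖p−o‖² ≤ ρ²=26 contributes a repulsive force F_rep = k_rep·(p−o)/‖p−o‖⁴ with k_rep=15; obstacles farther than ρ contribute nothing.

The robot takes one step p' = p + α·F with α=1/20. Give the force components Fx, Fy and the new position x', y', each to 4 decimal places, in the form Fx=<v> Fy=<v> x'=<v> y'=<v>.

F_att = 5/4·(g−p) = 5/4·(11,-19) = (13.7500,-23.7500)
o1: d²=17 ≤ ρ²=26; F_rep = 15·(-4,-1)/17² = (-0.2076,-0.0519)
F = F_att + ΣF_rep = (13.5424,-23.8019)
p' = p + 1/20·F = (-3.3229,9.8099)

Fx=13.5424 Fy=-23.8019 x'=-3.3229 y'=9.8099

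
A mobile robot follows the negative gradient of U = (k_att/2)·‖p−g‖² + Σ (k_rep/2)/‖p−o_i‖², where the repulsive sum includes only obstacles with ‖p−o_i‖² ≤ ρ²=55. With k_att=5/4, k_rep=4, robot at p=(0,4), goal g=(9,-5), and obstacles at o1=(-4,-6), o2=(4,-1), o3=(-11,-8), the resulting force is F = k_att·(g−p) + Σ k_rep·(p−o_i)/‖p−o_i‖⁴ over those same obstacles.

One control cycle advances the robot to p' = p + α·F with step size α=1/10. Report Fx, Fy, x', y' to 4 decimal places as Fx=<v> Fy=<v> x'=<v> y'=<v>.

F_att = 5/4·(g−p) = 5/4·(9,-9) = (11.2500,-11.2500)
o1: d²=116 > ρ²=55 → inactive
o2: d²=41 ≤ ρ²=55; F_rep = 4·(-4,5)/41² = (-0.0095,0.0119)
o3: d²=265 > ρ²=55 → inactive
F = F_att + ΣF_rep = (11.2405,-11.2381)
p' = p + 1/10·F = (1.1240,2.8762)

Fx=11.2405 Fy=-11.2381 x'=1.1240 y'=2.8762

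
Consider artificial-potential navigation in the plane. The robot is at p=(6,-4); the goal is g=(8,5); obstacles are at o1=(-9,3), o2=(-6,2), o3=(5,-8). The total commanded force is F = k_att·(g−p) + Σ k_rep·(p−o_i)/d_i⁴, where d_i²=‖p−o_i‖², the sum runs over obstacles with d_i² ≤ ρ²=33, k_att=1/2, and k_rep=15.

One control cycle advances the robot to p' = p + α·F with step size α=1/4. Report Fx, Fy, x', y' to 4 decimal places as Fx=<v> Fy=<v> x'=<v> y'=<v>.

Fx=1.0519 Fy=4.7076 x'=6.2630 y'=-2.8231

F_att = 1/2·(g−p) = 1/2·(2,9) = (1.0000,4.5000)
o1: d²=274 > ρ²=33 → inactive
o2: d²=180 > ρ²=33 → inactive
o3: d²=17 ≤ ρ²=33; F_rep = 15·(1,4)/17² = (0.0519,0.2076)
F = F_att + ΣF_rep = (1.0519,4.7076)
p' = p + 1/4·F = (6.2630,-2.8231)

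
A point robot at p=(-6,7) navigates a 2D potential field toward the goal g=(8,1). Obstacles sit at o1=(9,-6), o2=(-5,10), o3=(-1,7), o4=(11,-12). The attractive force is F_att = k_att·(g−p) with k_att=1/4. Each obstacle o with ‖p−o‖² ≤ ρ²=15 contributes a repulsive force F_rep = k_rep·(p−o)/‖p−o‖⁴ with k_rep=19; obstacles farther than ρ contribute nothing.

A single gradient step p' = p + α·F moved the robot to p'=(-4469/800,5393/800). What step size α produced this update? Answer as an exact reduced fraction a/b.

F_att = 1/4·(g−p) = 1/4·(14,-6) = (3.5000,-1.5000)
o1: d²=394 > ρ²=15 → inactive
o2: d²=10 ≤ ρ²=15; F_rep = 19·(-1,-3)/10² = (-0.1900,-0.5700)
o3: d²=25 > ρ²=15 → inactive
o4: d²=650 > ρ²=15 → inactive
F = F_att + ΣF_rep = (3.3100,-2.0700)
Δp = p'−p = (0.4138,-0.2587); α = Δx/Fx = (331/800) / (331/100) = 1/8
check: Δy/Fy = (-207/800) / (-207/100) = 1/8 ✓

α = 1/8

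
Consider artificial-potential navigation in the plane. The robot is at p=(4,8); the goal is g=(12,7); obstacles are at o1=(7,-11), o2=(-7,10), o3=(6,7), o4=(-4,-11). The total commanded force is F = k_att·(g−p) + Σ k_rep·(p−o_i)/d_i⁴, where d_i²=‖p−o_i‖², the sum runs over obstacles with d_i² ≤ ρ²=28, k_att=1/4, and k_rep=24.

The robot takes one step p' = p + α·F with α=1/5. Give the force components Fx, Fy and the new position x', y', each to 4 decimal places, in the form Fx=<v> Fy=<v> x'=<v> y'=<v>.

Fx=0.0800 Fy=0.7100 x'=4.0160 y'=8.1420

F_att = 1/4·(g−p) = 1/4·(8,-1) = (2.0000,-0.2500)
o1: d²=370 > ρ²=28 → inactive
o2: d²=125 > ρ²=28 → inactive
o3: d²=5 ≤ ρ²=28; F_rep = 24·(-2,1)/5² = (-1.9200,0.9600)
o4: d²=425 > ρ²=28 → inactive
F = F_att + ΣF_rep = (0.0800,0.7100)
p' = p + 1/5·F = (4.0160,8.1420)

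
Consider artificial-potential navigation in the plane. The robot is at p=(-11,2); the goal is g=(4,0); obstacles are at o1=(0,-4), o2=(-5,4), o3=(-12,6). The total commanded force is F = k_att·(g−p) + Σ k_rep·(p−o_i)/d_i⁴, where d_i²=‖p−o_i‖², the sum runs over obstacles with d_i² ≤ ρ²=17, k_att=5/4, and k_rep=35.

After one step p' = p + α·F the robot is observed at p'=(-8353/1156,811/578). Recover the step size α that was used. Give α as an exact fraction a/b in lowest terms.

F_att = 5/4·(g−p) = 5/4·(15,-2) = (18.7500,-2.5000)
o1: d²=157 > ρ²=17 → inactive
o2: d²=40 > ρ²=17 → inactive
o3: d²=17 ≤ ρ²=17; F_rep = 35·(1,-4)/17² = (0.1211,-0.4844)
F = F_att + ΣF_rep = (18.8711,-2.9844)
Δp = p'−p = (3.7742,-0.5969); α = Δx/Fx = (4363/1156) / (21815/1156) = 1/5
check: Δy/Fy = (-345/578) / (-1725/578) = 1/5 ✓

α = 1/5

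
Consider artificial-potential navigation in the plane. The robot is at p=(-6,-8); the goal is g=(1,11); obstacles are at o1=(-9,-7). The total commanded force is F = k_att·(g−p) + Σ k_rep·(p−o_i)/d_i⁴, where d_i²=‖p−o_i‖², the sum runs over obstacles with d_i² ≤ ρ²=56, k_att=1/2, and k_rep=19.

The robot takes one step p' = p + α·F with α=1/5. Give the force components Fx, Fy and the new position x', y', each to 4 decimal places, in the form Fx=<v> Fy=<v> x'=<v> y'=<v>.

Fx=4.0700 Fy=9.3100 x'=-5.1860 y'=-6.1380

F_att = 1/2·(g−p) = 1/2·(7,19) = (3.5000,9.5000)
o1: d²=10 ≤ ρ²=56; F_rep = 19·(3,-1)/10² = (0.5700,-0.1900)
F = F_att + ΣF_rep = (4.0700,9.3100)
p' = p + 1/5·F = (-5.1860,-6.1380)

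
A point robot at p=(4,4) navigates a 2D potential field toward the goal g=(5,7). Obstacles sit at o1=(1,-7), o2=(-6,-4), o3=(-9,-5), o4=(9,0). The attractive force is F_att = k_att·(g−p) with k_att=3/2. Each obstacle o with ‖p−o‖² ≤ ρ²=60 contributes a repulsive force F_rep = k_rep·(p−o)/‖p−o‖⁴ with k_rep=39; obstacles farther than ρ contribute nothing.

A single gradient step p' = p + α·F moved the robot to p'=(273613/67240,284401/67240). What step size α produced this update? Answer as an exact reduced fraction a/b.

F_att = 3/2·(g−p) = 3/2·(1,3) = (1.5000,4.5000)
o1: d²=130 > ρ²=60 → inactive
o2: d²=164 > ρ²=60 → inactive
o3: d²=250 > ρ²=60 → inactive
o4: d²=41 ≤ ρ²=60; F_rep = 39·(-5,4)/41² = (-0.1160,0.0928)
F = F_att + ΣF_rep = (1.3840,4.5928)
Δp = p'−p = (0.0692,0.2296); α = Δx/Fx = (4653/67240) / (4653/3362) = 1/20
check: Δy/Fy = (15441/67240) / (15441/3362) = 1/20 ✓

α = 1/20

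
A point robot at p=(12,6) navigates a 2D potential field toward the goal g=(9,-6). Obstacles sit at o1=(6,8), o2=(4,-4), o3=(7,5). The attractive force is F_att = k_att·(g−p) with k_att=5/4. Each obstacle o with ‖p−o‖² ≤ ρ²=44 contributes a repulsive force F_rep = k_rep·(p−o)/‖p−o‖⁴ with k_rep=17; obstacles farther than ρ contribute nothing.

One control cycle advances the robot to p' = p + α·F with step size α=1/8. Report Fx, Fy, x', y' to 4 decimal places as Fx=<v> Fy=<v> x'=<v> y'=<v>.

F_att = 5/4·(g−p) = 5/4·(-3,-12) = (-3.7500,-15.0000)
o1: d²=40 ≤ ρ²=44; F_rep = 17·(6,-2)/40² = (0.0638,-0.0213)
o2: d²=164 > ρ²=44 → inactive
o3: d²=26 ≤ ρ²=44; F_rep = 17·(5,1)/26² = (0.1257,0.0251)
F = F_att + ΣF_rep = (-3.5605,-14.9961)
p' = p + 1/8·F = (11.5549,4.1255)

Fx=-3.5605 Fy=-14.9961 x'=11.5549 y'=4.1255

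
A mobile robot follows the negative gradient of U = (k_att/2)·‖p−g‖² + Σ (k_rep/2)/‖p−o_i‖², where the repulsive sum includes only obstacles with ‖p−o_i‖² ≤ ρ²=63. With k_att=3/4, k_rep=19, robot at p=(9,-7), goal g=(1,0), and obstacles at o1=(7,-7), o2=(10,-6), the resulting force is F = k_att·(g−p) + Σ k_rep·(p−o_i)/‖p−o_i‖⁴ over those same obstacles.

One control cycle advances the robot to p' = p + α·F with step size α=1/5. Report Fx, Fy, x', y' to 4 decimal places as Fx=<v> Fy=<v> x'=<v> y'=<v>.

F_att = 3/4·(g−p) = 3/4·(-8,7) = (-6.0000,5.2500)
o1: d²=4 ≤ ρ²=63; F_rep = 19·(2,0)/4² = (2.3750,0.0000)
o2: d²=2 ≤ ρ²=63; F_rep = 19·(-1,-1)/2² = (-4.7500,-4.7500)
F = F_att + ΣF_rep = (-8.3750,0.5000)
p' = p + 1/5·F = (7.3250,-6.9000)

Fx=-8.3750 Fy=0.5000 x'=7.3250 y'=-6.9000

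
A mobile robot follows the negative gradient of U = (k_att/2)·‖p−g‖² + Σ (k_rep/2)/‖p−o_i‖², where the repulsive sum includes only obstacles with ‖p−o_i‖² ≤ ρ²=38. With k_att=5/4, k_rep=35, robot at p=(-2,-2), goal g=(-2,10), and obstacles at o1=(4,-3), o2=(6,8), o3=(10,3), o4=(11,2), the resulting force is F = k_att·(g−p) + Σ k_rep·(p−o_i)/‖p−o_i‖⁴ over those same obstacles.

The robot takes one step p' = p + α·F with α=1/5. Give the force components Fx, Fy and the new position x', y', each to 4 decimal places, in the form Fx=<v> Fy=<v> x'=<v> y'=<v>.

Fx=-0.1534 Fy=15.0256 x'=-2.0307 y'=1.0051

F_att = 5/4·(g−p) = 5/4·(0,12) = (0.0000,15.0000)
o1: d²=37 ≤ ρ²=38; F_rep = 35·(-6,1)/37² = (-0.1534,0.0256)
o2: d²=164 > ρ²=38 → inactive
o3: d²=169 > ρ²=38 → inactive
o4: d²=185 > ρ²=38 → inactive
F = F_att + ΣF_rep = (-0.1534,15.0256)
p' = p + 1/5·F = (-2.0307,1.0051)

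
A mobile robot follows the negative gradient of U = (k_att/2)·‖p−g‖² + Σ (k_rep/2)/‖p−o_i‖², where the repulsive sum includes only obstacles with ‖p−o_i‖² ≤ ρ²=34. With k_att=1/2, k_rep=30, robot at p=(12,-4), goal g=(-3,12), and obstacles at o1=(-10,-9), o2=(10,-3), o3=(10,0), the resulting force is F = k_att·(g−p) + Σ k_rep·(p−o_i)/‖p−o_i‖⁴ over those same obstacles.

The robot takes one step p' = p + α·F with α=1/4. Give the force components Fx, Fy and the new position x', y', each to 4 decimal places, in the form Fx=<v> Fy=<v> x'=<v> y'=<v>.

Fx=-4.9500 Fy=6.5000 x'=10.7625 y'=-2.3750

F_att = 1/2·(g−p) = 1/2·(-15,16) = (-7.5000,8.0000)
o1: d²=509 > ρ²=34 → inactive
o2: d²=5 ≤ ρ²=34; F_rep = 30·(2,-1)/5² = (2.4000,-1.2000)
o3: d²=20 ≤ ρ²=34; F_rep = 30·(2,-4)/20² = (0.1500,-0.3000)
F = F_att + ΣF_rep = (-4.9500,6.5000)
p' = p + 1/4·F = (10.7625,-2.3750)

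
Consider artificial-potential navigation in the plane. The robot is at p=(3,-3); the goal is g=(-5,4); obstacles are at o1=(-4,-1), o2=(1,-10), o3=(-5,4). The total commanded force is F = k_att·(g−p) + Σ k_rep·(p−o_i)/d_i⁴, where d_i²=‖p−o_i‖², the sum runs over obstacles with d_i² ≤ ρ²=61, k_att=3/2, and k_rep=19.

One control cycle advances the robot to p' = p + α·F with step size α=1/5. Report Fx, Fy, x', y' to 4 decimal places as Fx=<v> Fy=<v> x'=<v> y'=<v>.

Fx=-11.9391 Fy=10.5338 x'=0.6122 y'=-0.8932

F_att = 3/2·(g−p) = 3/2·(-8,7) = (-12.0000,10.5000)
o1: d²=53 ≤ ρ²=61; F_rep = 19·(7,-2)/53² = (0.0473,-0.0135)
o2: d²=53 ≤ ρ²=61; F_rep = 19·(2,7)/53² = (0.0135,0.0473)
o3: d²=113 > ρ²=61 → inactive
F = F_att + ΣF_rep = (-11.9391,10.5338)
p' = p + 1/5·F = (0.6122,-0.8932)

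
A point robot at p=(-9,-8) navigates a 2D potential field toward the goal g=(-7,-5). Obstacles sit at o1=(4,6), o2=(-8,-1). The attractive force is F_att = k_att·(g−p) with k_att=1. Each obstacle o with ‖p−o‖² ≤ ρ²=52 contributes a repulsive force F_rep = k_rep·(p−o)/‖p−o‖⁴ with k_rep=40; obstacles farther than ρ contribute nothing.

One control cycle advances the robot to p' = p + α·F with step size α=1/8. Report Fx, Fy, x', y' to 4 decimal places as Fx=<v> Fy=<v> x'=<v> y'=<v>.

F_att = 1·(g−p) = 1·(2,3) = (2.0000,3.0000)
o1: d²=365 > ρ²=52 → inactive
o2: d²=50 ≤ ρ²=52; F_rep = 40·(-1,-7)/50² = (-0.0160,-0.1120)
F = F_att + ΣF_rep = (1.9840,2.8880)
p' = p + 1/8·F = (-8.7520,-7.6390)

Fx=1.9840 Fy=2.8880 x'=-8.7520 y'=-7.6390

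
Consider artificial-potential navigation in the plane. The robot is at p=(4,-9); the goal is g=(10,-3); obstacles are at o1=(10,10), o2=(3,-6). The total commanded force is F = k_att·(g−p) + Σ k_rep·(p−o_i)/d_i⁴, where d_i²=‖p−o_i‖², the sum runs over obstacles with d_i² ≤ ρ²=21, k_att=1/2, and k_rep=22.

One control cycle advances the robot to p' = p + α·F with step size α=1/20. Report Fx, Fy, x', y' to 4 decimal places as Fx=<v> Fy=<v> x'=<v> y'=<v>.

F_att = 1/2·(g−p) = 1/2·(6,6) = (3.0000,3.0000)
o1: d²=397 > ρ²=21 → inactive
o2: d²=10 ≤ ρ²=21; F_rep = 22·(1,-3)/10² = (0.2200,-0.6600)
F = F_att + ΣF_rep = (3.2200,2.3400)
p' = p + 1/20·F = (4.1610,-8.8830)

Fx=3.2200 Fy=2.3400 x'=4.1610 y'=-8.8830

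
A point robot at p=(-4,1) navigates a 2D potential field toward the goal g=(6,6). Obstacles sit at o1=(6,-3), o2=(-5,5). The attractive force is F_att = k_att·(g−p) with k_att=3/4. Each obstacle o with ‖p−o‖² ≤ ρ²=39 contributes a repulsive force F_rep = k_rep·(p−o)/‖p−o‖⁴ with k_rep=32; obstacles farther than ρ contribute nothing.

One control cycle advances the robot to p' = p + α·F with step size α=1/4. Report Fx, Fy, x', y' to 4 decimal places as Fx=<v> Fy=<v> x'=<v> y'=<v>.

Fx=7.6107 Fy=3.3071 x'=-2.0973 y'=1.8268

F_att = 3/4·(g−p) = 3/4·(10,5) = (7.5000,3.7500)
o1: d²=116 > ρ²=39 → inactive
o2: d²=17 ≤ ρ²=39; F_rep = 32·(1,-4)/17² = (0.1107,-0.4429)
F = F_att + ΣF_rep = (7.6107,3.3071)
p' = p + 1/4·F = (-2.0973,1.8268)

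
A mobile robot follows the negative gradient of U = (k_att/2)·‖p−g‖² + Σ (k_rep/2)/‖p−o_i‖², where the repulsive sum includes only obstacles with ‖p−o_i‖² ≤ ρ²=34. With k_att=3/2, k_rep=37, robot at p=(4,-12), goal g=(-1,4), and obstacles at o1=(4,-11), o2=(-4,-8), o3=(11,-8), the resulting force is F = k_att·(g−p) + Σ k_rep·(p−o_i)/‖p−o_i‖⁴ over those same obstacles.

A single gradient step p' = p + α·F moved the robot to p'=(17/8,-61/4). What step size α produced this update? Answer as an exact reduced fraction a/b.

F_att = 3/2·(g−p) = 3/2·(-5,16) = (-7.5000,24.0000)
o1: d²=1 ≤ ρ²=34; F_rep = 37·(0,-1)/1² = (0.0000,-37.0000)
o2: d²=80 > ρ²=34 → inactive
o3: d²=65 > ρ²=34 → inactive
F = F_att + ΣF_rep = (-7.5000,-13.0000)
Δp = p'−p = (-1.8750,-3.2500); α = Δx/Fx = (-15/8) / (-15/2) = 1/4
check: Δy/Fy = (-13/4) / (-13) = 1/4 ✓

α = 1/4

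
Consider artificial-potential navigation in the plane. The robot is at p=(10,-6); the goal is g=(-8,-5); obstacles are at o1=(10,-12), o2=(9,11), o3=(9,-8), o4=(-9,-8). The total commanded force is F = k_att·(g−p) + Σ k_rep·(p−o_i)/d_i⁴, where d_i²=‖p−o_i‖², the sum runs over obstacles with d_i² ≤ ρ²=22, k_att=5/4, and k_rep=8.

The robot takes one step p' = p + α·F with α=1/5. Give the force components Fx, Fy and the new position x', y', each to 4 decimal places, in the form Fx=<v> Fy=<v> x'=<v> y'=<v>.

F_att = 5/4·(g−p) = 5/4·(-18,1) = (-22.5000,1.2500)
o1: d²=36 > ρ²=22 → inactive
o2: d²=290 > ρ²=22 → inactive
o3: d²=5 ≤ ρ²=22; F_rep = 8·(1,2)/5² = (0.3200,0.6400)
o4: d²=365 > ρ²=22 → inactive
F = F_att + ΣF_rep = (-22.1800,1.8900)
p' = p + 1/5·F = (5.5640,-5.6220)

Fx=-22.1800 Fy=1.8900 x'=5.5640 y'=-5.6220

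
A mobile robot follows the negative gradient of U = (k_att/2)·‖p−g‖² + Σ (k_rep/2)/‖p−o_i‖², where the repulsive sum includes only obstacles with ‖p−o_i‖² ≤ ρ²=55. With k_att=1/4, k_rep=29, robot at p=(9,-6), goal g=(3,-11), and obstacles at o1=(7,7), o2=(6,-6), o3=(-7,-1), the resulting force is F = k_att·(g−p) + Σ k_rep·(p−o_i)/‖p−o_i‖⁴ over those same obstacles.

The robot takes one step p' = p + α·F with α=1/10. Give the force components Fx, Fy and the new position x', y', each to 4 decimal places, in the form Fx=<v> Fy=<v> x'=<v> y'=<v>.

F_att = 1/4·(g−p) = 1/4·(-6,-5) = (-1.5000,-1.2500)
o1: d²=173 > ρ²=55 → inactive
o2: d²=9 ≤ ρ²=55; F_rep = 29·(3,0)/9² = (1.0741,0.0000)
o3: d²=281 > ρ²=55 → inactive
F = F_att + ΣF_rep = (-0.4259,-1.2500)
p' = p + 1/10·F = (8.9574,-6.1250)

Fx=-0.4259 Fy=-1.2500 x'=8.9574 y'=-6.1250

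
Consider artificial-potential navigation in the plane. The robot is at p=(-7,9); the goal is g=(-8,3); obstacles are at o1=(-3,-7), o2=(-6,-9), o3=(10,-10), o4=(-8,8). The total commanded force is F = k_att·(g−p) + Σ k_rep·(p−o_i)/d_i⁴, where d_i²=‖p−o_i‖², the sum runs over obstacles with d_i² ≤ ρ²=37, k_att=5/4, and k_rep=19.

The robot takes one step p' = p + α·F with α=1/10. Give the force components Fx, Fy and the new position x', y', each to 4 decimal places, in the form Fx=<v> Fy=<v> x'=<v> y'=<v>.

Fx=3.5000 Fy=-2.7500 x'=-6.6500 y'=8.7250

F_att = 5/4·(g−p) = 5/4·(-1,-6) = (-1.2500,-7.5000)
o1: d²=272 > ρ²=37 → inactive
o2: d²=325 > ρ²=37 → inactive
o3: d²=650 > ρ²=37 → inactive
o4: d²=2 ≤ ρ²=37; F_rep = 19·(1,1)/2² = (4.7500,4.7500)
F = F_att + ΣF_rep = (3.5000,-2.7500)
p' = p + 1/10·F = (-6.6500,8.7250)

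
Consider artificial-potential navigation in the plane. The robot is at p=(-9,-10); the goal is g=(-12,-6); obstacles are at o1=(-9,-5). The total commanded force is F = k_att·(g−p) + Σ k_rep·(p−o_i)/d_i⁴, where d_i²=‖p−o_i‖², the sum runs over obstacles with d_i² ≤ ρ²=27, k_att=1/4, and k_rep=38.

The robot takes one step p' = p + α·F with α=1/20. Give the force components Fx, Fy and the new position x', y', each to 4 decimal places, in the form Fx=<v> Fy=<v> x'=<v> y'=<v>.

F_att = 1/4·(g−p) = 1/4·(-3,4) = (-0.7500,1.0000)
o1: d²=25 ≤ ρ²=27; F_rep = 38·(0,-5)/25² = (0.0000,-0.3040)
F = F_att + ΣF_rep = (-0.7500,0.6960)
p' = p + 1/20·F = (-9.0375,-9.9652)

Fx=-0.7500 Fy=0.6960 x'=-9.0375 y'=-9.9652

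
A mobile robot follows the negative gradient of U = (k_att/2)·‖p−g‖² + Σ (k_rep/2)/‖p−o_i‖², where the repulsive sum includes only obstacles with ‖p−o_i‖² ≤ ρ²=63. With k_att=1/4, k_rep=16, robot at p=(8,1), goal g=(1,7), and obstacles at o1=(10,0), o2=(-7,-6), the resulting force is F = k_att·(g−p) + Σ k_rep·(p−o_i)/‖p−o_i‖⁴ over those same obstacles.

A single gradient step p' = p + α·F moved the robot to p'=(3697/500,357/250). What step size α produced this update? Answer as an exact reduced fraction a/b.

α = 1/5

F_att = 1/4·(g−p) = 1/4·(-7,6) = (-1.7500,1.5000)
o1: d²=5 ≤ ρ²=63; F_rep = 16·(-2,1)/5² = (-1.2800,0.6400)
o2: d²=274 > ρ²=63 → inactive
F = F_att + ΣF_rep = (-3.0300,2.1400)
Δp = p'−p = (-0.6060,0.4280); α = Δx/Fx = (-303/500) / (-303/100) = 1/5
check: Δy/Fy = (107/250) / (107/50) = 1/5 ✓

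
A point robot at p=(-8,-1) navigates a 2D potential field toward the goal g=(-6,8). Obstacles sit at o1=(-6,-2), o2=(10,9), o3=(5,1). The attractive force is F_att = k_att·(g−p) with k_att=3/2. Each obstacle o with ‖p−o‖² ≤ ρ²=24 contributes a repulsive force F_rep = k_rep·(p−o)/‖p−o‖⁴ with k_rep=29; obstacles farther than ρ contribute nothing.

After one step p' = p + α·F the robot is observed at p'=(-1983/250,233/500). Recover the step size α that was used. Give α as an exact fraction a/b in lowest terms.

F_att = 3/2·(g−p) = 3/2·(2,9) = (3.0000,13.5000)
o1: d²=5 ≤ ρ²=24; F_rep = 29·(-2,1)/5² = (-2.3200,1.1600)
o2: d²=424 > ρ²=24 → inactive
o3: d²=173 > ρ²=24 → inactive
F = F_att + ΣF_rep = (0.6800,14.6600)
Δp = p'−p = (0.0680,1.4660); α = Δx/Fx = (17/250) / (17/25) = 1/10
check: Δy/Fy = (733/500) / (733/50) = 1/10 ✓

α = 1/10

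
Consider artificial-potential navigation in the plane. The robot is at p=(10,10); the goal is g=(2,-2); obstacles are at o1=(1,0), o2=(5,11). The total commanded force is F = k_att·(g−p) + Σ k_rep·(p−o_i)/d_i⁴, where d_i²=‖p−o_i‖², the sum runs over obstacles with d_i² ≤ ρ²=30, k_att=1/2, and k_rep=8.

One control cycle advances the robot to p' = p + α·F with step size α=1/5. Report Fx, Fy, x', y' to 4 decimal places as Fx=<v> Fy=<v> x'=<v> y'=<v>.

F_att = 1/2·(g−p) = 1/2·(-8,-12) = (-4.0000,-6.0000)
o1: d²=181 > ρ²=30 → inactive
o2: d²=26 ≤ ρ²=30; F_rep = 8·(5,-1)/26² = (0.0592,-0.0118)
F = F_att + ΣF_rep = (-3.9408,-6.0118)
p' = p + 1/5·F = (9.2118,8.7976)

Fx=-3.9408 Fy=-6.0118 x'=9.2118 y'=8.7976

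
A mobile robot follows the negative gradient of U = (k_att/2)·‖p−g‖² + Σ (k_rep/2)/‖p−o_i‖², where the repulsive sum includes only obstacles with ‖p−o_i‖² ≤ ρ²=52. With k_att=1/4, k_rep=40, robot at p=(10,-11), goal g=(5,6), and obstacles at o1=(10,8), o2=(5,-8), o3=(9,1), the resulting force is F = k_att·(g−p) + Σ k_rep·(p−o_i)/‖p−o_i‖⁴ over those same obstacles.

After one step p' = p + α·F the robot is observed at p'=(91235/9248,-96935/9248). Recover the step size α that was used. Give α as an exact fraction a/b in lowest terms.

α = 1/8

F_att = 1/4·(g−p) = 1/4·(-5,17) = (-1.2500,4.2500)
o1: d²=361 > ρ²=52 → inactive
o2: d²=34 ≤ ρ²=52; F_rep = 40·(5,-3)/34² = (0.1730,-0.1038)
o3: d²=145 > ρ²=52 → inactive
F = F_att + ΣF_rep = (-1.0770,4.1462)
Δp = p'−p = (-0.1346,0.5183); α = Δx/Fx = (-1245/9248) / (-1245/1156) = 1/8
check: Δy/Fy = (4793/9248) / (4793/1156) = 1/8 ✓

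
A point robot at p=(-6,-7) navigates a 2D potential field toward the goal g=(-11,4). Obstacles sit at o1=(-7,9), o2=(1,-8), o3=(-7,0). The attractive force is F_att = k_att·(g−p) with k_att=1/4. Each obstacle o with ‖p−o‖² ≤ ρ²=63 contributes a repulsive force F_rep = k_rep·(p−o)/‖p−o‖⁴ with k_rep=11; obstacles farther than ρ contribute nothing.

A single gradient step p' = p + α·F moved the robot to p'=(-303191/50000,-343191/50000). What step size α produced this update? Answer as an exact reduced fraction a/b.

α = 1/20

F_att = 1/4·(g−p) = 1/4·(-5,11) = (-1.2500,2.7500)
o1: d²=257 > ρ²=63 → inactive
o2: d²=50 ≤ ρ²=63; F_rep = 11·(-7,1)/50² = (-0.0308,0.0044)
o3: d²=50 ≤ ρ²=63; F_rep = 11·(1,-7)/50² = (0.0044,-0.0308)
F = F_att + ΣF_rep = (-1.2764,2.7236)
Δp = p'−p = (-0.0638,0.1362); α = Δx/Fx = (-3191/50000) / (-3191/2500) = 1/20
check: Δy/Fy = (6809/50000) / (6809/2500) = 1/20 ✓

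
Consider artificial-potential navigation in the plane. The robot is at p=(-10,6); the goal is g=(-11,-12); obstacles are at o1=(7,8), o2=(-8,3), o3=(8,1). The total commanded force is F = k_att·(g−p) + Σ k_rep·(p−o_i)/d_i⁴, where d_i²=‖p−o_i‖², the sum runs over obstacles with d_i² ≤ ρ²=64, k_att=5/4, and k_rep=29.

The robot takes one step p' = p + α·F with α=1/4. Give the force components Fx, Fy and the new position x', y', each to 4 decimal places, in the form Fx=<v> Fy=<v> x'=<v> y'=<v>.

Fx=-1.5932 Fy=-21.9852 x'=-10.3983 y'=0.5037

F_att = 5/4·(g−p) = 5/4·(-1,-18) = (-1.2500,-22.5000)
o1: d²=293 > ρ²=64 → inactive
o2: d²=13 ≤ ρ²=64; F_rep = 29·(-2,3)/13² = (-0.3432,0.5148)
o3: d²=349 > ρ²=64 → inactive
F = F_att + ΣF_rep = (-1.5932,-21.9852)
p' = p + 1/4·F = (-10.3983,0.5037)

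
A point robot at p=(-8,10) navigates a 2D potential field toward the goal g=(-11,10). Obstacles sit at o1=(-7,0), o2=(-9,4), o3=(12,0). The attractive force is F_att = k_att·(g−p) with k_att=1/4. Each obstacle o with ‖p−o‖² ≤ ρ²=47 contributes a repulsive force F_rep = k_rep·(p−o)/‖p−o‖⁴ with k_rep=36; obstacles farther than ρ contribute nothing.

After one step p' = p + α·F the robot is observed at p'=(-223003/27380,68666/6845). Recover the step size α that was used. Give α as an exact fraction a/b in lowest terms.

α = 1/5

F_att = 1/4·(g−p) = 1/4·(-3,0) = (-0.7500,0.0000)
o1: d²=101 > ρ²=47 → inactive
o2: d²=37 ≤ ρ²=47; F_rep = 36·(1,6)/37² = (0.0263,0.1578)
o3: d²=500 > ρ²=47 → inactive
F = F_att + ΣF_rep = (-0.7237,0.1578)
Δp = p'−p = (-0.1447,0.0316); α = Δx/Fx = (-3963/27380) / (-3963/5476) = 1/5
check: Δy/Fy = (216/6845) / (216/1369) = 1/5 ✓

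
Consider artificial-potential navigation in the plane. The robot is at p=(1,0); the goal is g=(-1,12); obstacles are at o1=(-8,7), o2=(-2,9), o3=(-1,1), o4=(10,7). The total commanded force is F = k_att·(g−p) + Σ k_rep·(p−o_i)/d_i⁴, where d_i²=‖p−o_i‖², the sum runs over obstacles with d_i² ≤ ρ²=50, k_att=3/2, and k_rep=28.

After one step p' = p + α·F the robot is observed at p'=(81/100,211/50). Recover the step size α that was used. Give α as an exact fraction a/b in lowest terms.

F_att = 3/2·(g−p) = 3/2·(-2,12) = (-3.0000,18.0000)
o1: d²=130 > ρ²=50 → inactive
o2: d²=90 > ρ²=50 → inactive
o3: d²=5 ≤ ρ²=50; F_rep = 28·(2,-1)/5² = (2.2400,-1.1200)
o4: d²=130 > ρ²=50 → inactive
F = F_att + ΣF_rep = (-0.7600,16.8800)
Δp = p'−p = (-0.1900,4.2200); α = Δx/Fx = (-19/100) / (-19/25) = 1/4
check: Δy/Fy = (211/50) / (422/25) = 1/4 ✓

α = 1/4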